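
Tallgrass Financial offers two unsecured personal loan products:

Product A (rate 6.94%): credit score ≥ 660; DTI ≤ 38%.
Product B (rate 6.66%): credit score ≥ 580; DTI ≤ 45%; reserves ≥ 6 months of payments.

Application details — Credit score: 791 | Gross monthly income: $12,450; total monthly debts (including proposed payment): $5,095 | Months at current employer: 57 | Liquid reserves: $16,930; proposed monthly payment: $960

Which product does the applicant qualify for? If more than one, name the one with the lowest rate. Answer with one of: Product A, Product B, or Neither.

DTI = 5,095/12,450 = 40.9%.
Reserves = 16,930/960 = 17.6 months.
Product A: score 791 ≥ 660; DTI 40.9% > 38% → does not qualify.
Product B: score 791 ≥ 580; DTI 40.9% ≤ 45%; reserves 17.6 ≥ 6 mo → qualifies.

Product B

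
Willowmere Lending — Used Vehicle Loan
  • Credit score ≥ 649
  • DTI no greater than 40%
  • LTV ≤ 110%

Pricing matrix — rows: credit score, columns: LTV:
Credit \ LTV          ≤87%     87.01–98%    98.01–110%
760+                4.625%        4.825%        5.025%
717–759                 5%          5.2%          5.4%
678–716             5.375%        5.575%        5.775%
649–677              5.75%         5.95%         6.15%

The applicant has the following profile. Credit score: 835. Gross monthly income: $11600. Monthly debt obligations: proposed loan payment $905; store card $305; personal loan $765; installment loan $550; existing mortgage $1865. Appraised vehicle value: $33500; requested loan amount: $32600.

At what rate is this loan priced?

4.825%

Credit score 835 ≥ 649; Total monthly debts = (905 + 305 + 765 + 550 + 1,865) = 4,390. DTI: 4,390 ÷ 11,600 = 37.8%, within the 40% cap
Loan-to-value = 32,600/33,500 = 97.3% — pass (110% max)
Credit 835 → row 760+; LTV 97.3% → column 87.01–98%. Grid cell → 4.825%.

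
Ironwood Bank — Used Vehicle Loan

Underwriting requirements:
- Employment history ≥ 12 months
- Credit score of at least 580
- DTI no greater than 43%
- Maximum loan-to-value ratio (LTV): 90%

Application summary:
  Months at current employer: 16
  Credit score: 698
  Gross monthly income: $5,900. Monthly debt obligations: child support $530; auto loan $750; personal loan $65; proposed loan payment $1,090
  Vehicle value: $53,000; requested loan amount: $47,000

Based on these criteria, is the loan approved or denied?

Approved

Employment 16 ≥ 12 months
Credit score 698 ≥ 580 (meets)
Total monthly debts = (530 + 750 + 65 + 1,090) = 2,435. DTI: 2,435 ÷ 5,900 = 41.3%, within the 43% cap
LTV = 47,000/53,000 = 88.7% ≤ 90%
All criteria satisfied.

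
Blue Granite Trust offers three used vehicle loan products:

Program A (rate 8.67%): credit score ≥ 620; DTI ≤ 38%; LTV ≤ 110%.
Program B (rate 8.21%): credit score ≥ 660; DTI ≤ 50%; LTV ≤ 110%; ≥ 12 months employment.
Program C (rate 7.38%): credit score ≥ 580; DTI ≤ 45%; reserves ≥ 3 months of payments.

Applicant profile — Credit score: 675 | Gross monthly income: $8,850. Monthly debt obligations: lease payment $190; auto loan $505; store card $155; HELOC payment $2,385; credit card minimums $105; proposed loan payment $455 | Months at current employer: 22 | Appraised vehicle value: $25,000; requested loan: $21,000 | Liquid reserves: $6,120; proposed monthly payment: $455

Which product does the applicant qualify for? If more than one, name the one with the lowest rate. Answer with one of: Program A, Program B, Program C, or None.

Program C

Total debts = (190 + 505 + 155 + 2,385 + 105 + 455) = 3,795; DTI = 3,795/8,850 = 42.9%.
LTV = 21,000/25,000 = 84%.
Reserves = 6,120/455 = 13.5 months.
Program A: score 675 ≥ 620; DTI 42.9% > 38%; LTV 84% ≤ 110% → does not qualify.
Program B: score 675 ≥ 660; DTI 42.9% ≤ 50%; LTV 84% ≤ 110%; employment 22 ≥ 12 mo → qualifies.
Program C: score 675 ≥ 580; DTI 42.9% ≤ 45%; reserves 13.5 ≥ 3 mo → qualifies.
Qualifying: Program B, Program C. Lowest rate is 7.38% → Program C.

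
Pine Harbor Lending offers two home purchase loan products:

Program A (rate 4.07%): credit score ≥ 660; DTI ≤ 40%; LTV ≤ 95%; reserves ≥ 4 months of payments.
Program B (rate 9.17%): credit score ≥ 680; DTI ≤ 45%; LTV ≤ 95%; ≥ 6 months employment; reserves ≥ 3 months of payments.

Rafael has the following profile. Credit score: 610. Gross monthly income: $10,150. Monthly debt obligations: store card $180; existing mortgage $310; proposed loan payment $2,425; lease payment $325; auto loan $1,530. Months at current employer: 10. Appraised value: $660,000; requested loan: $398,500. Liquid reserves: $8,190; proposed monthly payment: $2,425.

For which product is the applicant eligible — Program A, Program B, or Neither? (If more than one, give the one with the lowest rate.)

Neither

Total debts = (180 + 310 + 2,425 + 325 + 1,530) = 4,770; DTI = 4,770/10,150 = 47%.
LTV = 398,500/660,000 = 60.4%.
Reserves = 8,190/2,425 = 3.4 months.
Program A: score 610 < 660; DTI 47% > 40%; LTV 60.4% ≤ 95%; reserves 3.4 < 4 mo → does not qualify.
Program B: score 610 < 680; DTI 47% > 45%; LTV 60.4% ≤ 95%; employment 10 ≥ 6 mo; reserves 3.4 ≥ 3 mo → does not qualify.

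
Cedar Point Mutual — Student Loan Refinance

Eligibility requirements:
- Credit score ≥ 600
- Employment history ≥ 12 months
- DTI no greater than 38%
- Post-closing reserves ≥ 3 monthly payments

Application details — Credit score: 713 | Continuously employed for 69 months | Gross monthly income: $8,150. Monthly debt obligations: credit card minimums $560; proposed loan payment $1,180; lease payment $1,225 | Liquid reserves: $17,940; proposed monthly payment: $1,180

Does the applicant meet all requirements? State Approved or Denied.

Credit score 713 ≥ 600 (meets)
Employment 69 ≥ 12 months
Total monthly debts = (560 + 1,180 + 1,225) = 2,965. DTI = 2,965/8,150 = 36.4% ≤ 38%
Liquid reserves cover 17,940/1,180 = 15.2 months — ≥ 3 required
All criteria satisfied.

Approved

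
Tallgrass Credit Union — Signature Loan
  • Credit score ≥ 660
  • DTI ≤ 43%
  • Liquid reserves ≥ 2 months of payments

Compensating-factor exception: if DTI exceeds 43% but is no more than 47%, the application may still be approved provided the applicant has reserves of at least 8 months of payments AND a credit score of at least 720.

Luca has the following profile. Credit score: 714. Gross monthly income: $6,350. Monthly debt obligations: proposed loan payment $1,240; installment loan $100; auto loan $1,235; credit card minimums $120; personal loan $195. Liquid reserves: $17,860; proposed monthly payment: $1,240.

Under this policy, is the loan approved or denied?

Credit score 714 ≥ 660 (meets base)
Total debts = (1,240 + 100 + 1,235 + 120 + 195) = 2,890. DTI: 2,890 ÷ 6,350 = 45.5%, over the 43% base limit.
Reserves = 17,860/1,240 = 14.4 months ≥ 2
45.5% falls in the override range (43%–47%), so the compensating-factor test applies.
Reserves 14.4 ≥ 8 months; credit score 714 < 720.
Override conditions not both satisfied; exception does not apply.

Denied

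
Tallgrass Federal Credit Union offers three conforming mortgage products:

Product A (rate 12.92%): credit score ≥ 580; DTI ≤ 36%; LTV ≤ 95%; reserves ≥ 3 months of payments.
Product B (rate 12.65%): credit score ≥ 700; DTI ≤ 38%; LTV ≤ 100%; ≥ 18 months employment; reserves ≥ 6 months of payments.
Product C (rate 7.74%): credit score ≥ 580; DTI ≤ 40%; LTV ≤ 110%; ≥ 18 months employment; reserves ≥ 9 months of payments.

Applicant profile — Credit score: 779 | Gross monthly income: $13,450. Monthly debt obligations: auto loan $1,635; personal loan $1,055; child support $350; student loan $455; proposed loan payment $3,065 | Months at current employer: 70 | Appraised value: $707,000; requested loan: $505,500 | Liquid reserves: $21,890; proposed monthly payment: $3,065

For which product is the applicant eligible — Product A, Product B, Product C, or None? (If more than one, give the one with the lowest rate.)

None

Total debts = (1,635 + 1,055 + 350 + 455 + 3,065) = 6,560; DTI = 6,560/13,450 = 48.8%.
LTV = 505,500/707,000 = 71.5%.
Reserves = 21,890/3,065 = 7.1 months.
Product A: score 779 ≥ 580; DTI 48.8% > 36%; LTV 71.5% ≤ 95%; reserves 7.1 ≥ 3 mo → does not qualify.
Product B: score 779 ≥ 700; DTI 48.8% > 38%; LTV 71.5% ≤ 100%; employment 70 ≥ 18 mo; reserves 7.1 ≥ 6 mo → does not qualify.
Product C: score 779 ≥ 580; DTI 48.8% > 40%; LTV 71.5% ≤ 110%; employment 70 ≥ 18 mo; reserves 7.1 < 9 mo → does not qualify.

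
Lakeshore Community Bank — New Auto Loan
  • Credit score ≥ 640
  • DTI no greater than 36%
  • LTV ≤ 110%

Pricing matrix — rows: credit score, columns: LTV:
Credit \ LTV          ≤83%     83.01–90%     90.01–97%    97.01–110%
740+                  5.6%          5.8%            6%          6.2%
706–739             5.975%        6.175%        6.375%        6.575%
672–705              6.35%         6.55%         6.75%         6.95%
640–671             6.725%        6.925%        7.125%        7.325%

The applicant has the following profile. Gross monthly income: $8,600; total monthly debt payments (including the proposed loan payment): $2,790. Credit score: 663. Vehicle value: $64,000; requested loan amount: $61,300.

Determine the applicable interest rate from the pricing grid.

7.125%

Credit score 663 ≥ 640; DTI = 2,790/8,600 = 32.4% ≤ 36%
LTV = 61,300/64,000 = 95.8% ≤ 110%
Row: 663 falls in 640–671. Column: 95.8% falls in 90.01–97%. Rate = 7.125%.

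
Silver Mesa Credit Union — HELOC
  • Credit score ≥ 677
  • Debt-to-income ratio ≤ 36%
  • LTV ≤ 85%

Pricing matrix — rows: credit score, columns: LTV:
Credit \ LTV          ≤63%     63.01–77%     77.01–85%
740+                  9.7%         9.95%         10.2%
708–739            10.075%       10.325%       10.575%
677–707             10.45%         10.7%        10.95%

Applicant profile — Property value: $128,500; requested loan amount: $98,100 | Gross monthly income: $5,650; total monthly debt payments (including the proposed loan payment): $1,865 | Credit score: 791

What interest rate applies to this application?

9.95%

Credit score 791 ≥ 677; Debt-to-income = 1,865/5,650 = 33% — meets 36% limit
LTV: 98,100 ÷ 128,500 = 76.3%, within 85% cap
Score 791 is in the 740+ band; LTV 76.3% is in the 63.01–77% band → 9.95%.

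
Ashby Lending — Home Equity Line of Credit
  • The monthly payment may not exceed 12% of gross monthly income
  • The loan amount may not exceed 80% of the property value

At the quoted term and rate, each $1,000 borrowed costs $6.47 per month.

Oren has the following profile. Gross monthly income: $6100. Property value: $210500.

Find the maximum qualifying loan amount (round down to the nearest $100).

Payment cap: 12% × $6,100 = $732/month.
At $6.47 per $1,000, that supports 732/6.47 × 1,000 ≈ $113,137 → $113,100.
LTV cap: 80% × $210,500 = $168,400 → $168,400.
Binding constraint: payment-to-income.

$113,100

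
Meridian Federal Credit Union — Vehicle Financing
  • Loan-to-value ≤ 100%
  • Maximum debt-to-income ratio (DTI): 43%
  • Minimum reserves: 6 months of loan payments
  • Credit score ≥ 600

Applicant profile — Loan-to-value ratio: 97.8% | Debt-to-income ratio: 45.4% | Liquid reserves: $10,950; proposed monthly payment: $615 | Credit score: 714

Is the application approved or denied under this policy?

Denied

LTV 97.8% — within 100%
Debt-to-income 45.4% vs 43% cap — fail
Liquid reserves cover 10,950/615 = 17.8 months — ≥ 6 required
Credit score 714 ≥ 600 (meets)
Fails on DTI.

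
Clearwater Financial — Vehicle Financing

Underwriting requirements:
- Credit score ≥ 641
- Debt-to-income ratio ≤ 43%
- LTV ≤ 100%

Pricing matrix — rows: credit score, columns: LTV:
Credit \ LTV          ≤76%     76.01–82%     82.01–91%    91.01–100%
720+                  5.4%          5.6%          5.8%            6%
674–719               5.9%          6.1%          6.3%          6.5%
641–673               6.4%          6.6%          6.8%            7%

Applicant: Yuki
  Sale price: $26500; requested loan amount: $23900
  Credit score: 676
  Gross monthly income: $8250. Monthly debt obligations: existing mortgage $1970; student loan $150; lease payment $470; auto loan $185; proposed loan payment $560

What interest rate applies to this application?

6.3%

Credit score 676 ≥ 641; Total monthly debts = (1,970 + 150 + 470 + 185 + 560) = 3,335. DTI = 3,335/8,250 = 40.4% ≤ 43%
LTV: 23,900 ÷ 26,500 = 90.2%, within 100% cap
Credit 676 → row 674–719; LTV 90.2% → column 82.01–91%. Grid cell → 6.3%.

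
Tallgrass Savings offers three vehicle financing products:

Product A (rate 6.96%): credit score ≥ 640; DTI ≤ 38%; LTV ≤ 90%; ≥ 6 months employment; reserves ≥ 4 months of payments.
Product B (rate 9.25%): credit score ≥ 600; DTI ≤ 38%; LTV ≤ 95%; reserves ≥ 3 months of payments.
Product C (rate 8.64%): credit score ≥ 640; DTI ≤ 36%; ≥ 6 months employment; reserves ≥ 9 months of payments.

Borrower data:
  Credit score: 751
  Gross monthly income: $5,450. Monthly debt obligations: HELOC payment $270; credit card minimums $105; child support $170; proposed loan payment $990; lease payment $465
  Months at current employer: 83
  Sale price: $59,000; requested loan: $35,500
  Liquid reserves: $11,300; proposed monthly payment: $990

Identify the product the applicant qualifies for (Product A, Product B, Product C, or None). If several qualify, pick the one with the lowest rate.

Total debts = (270 + 105 + 170 + 990 + 465) = 2,000; DTI = 2,000/5,450 = 36.7%.
LTV = 35,500/59,000 = 60.2%.
Reserves = 11,300/990 = 11.4 months.
Product A: score 751 ≥ 640; DTI 36.7% ≤ 38%; LTV 60.2% ≤ 90%; employment 83 ≥ 6 mo; reserves 11.4 ≥ 4 mo → qualifies.
Product B: score 751 ≥ 600; DTI 36.7% ≤ 38%; LTV 60.2% ≤ 95%; reserves 11.4 ≥ 3 mo → qualifies.
Product C: score 751 ≥ 640; DTI 36.7% > 36%; employment 83 ≥ 6 mo; reserves 11.4 ≥ 9 mo → does not qualify.
Qualifying: Product A, Product B. Lowest rate is 6.96% → Product A.

Product A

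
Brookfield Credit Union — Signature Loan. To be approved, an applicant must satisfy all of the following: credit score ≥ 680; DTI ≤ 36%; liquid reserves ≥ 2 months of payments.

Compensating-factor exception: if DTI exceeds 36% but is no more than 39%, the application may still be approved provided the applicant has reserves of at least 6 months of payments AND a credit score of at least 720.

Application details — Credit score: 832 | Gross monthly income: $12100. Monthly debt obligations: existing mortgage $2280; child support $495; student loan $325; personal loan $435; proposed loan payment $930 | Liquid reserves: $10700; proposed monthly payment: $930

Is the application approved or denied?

Credit score 832 ≥ 680 (meets base)
Total debts = (2,280 + 495 + 325 + 435 + 930) = 4,465. DTI = 4,465/12,100 = 36.9% > 36% — standard DTI limit exceeded.
Liquid reserves cover 10,700/930 = 11.5 months — ≥ 2 required
36.9% falls in the override range (36%–39%), so the compensating-factor test applies.
Override check — reserves: 11.5 mo (ok); score: 832 (ok).
Both override conditions satisfied; DTI exception granted.

Approved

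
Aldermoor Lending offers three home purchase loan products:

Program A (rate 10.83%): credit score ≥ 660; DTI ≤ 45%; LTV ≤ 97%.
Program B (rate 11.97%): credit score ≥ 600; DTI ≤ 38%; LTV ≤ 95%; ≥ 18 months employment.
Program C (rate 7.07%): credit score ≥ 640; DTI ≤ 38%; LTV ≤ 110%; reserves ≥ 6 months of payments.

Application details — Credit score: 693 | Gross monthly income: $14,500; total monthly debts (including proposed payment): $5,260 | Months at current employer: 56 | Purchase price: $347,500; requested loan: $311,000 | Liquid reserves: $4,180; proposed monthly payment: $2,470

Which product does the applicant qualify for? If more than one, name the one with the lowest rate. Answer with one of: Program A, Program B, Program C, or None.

DTI = 5,260/14,500 = 36.3%.
LTV = 311,000/347,500 = 89.5%.
Reserves = 4,180/2,470 = 1.7 months.
Program A: score 693 ≥ 660; DTI 36.3% ≤ 45%; LTV 89.5% ≤ 97% → qualifies.
Program B: score 693 ≥ 600; DTI 36.3% ≤ 38%; LTV 89.5% ≤ 95%; employment 56 ≥ 18 mo → qualifies.
Program C: score 693 ≥ 640; DTI 36.3% ≤ 38%; LTV 89.5% ≤ 110%; reserves 1.7 < 6 mo → does not qualify.
Qualifying: Program A, Program B. Lowest rate is 10.83% → Program A.

Program A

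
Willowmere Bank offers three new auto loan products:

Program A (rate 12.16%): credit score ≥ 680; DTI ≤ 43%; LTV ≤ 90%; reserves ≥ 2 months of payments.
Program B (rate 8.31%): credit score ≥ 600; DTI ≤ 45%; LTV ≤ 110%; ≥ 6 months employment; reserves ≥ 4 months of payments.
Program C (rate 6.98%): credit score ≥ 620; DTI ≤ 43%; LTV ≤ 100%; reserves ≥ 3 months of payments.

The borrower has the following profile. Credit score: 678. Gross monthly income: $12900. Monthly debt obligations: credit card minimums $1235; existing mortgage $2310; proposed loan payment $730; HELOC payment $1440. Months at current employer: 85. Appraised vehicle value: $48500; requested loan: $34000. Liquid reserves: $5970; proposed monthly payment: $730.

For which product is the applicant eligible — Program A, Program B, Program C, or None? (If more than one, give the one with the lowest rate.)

Program B

Total debts = (1,235 + 2,310 + 730 + 1,440) = 5,715; DTI = 5,715/12,900 = 44.3%.
LTV = 34,000/48,500 = 70.1%.
Reserves = 5,970/730 = 8.2 months.
Program A: score 678 < 680; DTI 44.3% > 43%; LTV 70.1% ≤ 90%; reserves 8.2 ≥ 2 mo → does not qualify.
Program B: score 678 ≥ 600; DTI 44.3% ≤ 45%; LTV 70.1% ≤ 110%; employment 85 ≥ 6 mo; reserves 8.2 ≥ 4 mo → qualifies.
Program C: score 678 ≥ 620; DTI 44.3% > 43%; LTV 70.1% ≤ 100%; reserves 8.2 ≥ 3 mo → does not qualify.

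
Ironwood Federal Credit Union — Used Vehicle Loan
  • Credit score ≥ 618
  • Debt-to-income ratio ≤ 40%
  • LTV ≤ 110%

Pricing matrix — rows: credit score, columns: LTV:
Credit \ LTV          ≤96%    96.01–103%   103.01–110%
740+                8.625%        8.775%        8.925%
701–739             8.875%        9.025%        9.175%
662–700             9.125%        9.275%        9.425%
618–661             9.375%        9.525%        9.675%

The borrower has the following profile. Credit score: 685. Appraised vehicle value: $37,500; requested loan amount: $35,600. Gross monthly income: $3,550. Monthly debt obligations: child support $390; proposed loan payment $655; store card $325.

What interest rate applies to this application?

Credit score 685 ≥ 618; Total monthly debts = (390 + 655 + 325) = 1,370. DTI = 1,370/3,550 = 38.6% ≤ 40%
LTV: 35,600 ÷ 37,500 = 94.9%, within 110% cap
Score 685 is in the 662–700 band; LTV 94.9% is in the ≤96% band → 9.125%.

9.125%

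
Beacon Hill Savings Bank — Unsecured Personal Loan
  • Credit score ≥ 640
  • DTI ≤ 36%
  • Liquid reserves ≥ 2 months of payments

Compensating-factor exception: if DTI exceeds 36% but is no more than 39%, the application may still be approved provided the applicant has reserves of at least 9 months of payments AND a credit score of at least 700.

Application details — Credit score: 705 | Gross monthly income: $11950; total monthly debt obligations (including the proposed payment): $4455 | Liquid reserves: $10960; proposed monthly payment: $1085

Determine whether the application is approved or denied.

Approved

Credit score 705 ≥ 640 (meets base)
DTI: 4,455 ÷ 11,950 = 37.3%, over the 36% base limit.
Reserves: 10,960 ÷ 1,085 = 10.1 months (meets 2-month minimum)
DTI 37.3% is within the 36%–39% exception band; checking compensating factors.
Override check — reserves: 10.1 mo (ok); score: 705 (ok).
Both override conditions satisfied; DTI exception granted.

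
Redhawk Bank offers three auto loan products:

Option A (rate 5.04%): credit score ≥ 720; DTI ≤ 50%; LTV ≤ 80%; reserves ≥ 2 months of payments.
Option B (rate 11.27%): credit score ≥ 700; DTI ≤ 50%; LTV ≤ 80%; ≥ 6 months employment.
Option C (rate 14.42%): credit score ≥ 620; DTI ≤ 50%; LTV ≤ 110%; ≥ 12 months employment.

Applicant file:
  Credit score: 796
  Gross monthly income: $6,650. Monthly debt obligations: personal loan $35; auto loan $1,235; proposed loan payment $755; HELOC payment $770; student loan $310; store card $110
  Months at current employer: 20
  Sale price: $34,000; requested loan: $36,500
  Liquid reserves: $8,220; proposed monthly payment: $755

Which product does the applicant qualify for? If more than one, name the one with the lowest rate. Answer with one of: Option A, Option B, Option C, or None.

Total debts = (35 + 1,235 + 755 + 770 + 310 + 110) = 3,215; DTI = 3,215/6,650 = 48.3%.
LTV = 36,500/34,000 = 107.4%.
Reserves = 8,220/755 = 10.9 months.
Option A: score 796 ≥ 720; DTI 48.3% ≤ 50%; LTV 107.4% > 80%; reserves 10.9 ≥ 2 mo → does not qualify.
Option B: score 796 ≥ 700; DTI 48.3% ≤ 50%; LTV 107.4% > 80%; employment 20 ≥ 6 mo → does not qualify.
Option C: score 796 ≥ 620; DTI 48.3% ≤ 50%; LTV 107.4% ≤ 110%; employment 20 ≥ 12 mo → qualifies.

Option C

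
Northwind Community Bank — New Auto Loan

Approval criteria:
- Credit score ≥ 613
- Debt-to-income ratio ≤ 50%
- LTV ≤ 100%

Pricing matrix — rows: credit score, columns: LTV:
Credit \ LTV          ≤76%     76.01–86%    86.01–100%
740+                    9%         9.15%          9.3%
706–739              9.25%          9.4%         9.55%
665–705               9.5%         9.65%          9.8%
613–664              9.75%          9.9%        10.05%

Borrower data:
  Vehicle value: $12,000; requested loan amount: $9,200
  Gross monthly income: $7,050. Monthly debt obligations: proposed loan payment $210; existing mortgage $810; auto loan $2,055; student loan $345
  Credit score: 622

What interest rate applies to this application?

Credit score 622 ≥ 613; Total monthly debts = (210 + 810 + 2,055 + 345) = 3,420. Debt-to-income = 3,420/7,050 = 48.5% — meets 50% limit
Loan-to-value = 9,200/12,000 = 76.7% — pass (100% max)
Credit 622 → row 613–664; LTV 76.7% → column 76.01–86%. Grid cell → 9.9%.

9.9%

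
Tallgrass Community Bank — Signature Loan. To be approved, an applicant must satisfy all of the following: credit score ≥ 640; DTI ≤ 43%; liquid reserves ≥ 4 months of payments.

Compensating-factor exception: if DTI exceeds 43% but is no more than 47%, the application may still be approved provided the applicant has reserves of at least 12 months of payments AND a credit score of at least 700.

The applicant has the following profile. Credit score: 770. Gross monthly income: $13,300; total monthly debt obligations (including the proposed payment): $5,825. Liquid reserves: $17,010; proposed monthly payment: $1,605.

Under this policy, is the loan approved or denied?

Credit score 770 ≥ 640 (meets base)
DTI: 5,825 ÷ 13,300 = 43.8%, over the 43% base limit.
Liquid reserves cover 17,010/1,605 = 10.6 months — ≥ 4 required
DTI 43.8% is within the 43%–47% exception band; checking compensating factors.
Reserves 10.6 < 12 months; credit score 770 ≥ 700.
Override conditions not both satisfied; exception does not apply.

Denied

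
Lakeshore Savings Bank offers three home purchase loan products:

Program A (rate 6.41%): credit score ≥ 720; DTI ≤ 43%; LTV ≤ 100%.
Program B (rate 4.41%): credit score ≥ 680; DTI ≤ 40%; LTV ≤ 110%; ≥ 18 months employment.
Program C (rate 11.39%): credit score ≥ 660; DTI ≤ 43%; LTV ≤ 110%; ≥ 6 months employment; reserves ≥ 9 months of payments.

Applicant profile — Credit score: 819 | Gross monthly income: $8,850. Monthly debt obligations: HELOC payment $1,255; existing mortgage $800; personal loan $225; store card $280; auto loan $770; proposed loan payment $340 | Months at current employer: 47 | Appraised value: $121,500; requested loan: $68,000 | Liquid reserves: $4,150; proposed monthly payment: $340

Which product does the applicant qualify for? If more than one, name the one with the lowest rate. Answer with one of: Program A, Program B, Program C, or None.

Total debts = (1,255 + 800 + 225 + 280 + 770 + 340) = 3,670; DTI = 3,670/8,850 = 41.5%.
LTV = 68,000/121,500 = 56%.
Reserves = 4,150/340 = 12.2 months.
Program A: score 819 ≥ 720; DTI 41.5% ≤ 43%; LTV 56% ≤ 100% → qualifies.
Program B: score 819 ≥ 680; DTI 41.5% > 40%; LTV 56% ≤ 110%; employment 47 ≥ 18 mo → does not qualify.
Program C: score 819 ≥ 660; DTI 41.5% ≤ 43%; LTV 56% ≤ 110%; employment 47 ≥ 6 mo; reserves 12.2 ≥ 9 mo → qualifies.
Qualifying: Program A, Program C. Lowest rate is 6.41% → Program A.

Program A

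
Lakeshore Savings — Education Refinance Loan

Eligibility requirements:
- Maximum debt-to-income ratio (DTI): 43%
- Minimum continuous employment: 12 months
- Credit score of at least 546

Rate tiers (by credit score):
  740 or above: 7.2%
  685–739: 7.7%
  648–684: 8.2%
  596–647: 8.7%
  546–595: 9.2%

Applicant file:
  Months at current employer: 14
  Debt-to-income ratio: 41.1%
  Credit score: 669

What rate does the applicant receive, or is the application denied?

Credit score 669 ≥ 546 (meets minimum)
Employment 14 ≥ 12 months
DTI 41.1% ≤ 43%
All requirements met. Score 669 falls in the 648–684 tier → 8.2%.

Approved at 8.2%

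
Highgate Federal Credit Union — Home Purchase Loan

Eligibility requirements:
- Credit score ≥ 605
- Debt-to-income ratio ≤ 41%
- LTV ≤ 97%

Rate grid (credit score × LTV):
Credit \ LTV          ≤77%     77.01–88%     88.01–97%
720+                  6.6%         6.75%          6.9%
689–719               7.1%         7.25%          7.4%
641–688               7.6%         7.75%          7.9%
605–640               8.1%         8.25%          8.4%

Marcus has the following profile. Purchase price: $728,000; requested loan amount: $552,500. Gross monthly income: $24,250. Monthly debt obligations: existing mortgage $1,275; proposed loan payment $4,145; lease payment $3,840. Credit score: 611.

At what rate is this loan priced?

Credit score 611 ≥ 605; Total monthly debts = (1,275 + 4,145 + 3,840) = 9,260. DTI: 9,260 ÷ 24,250 = 38.2%, within the 41% cap
LTV = 552,500/728,000 = 75.9% ≤ 97%
Row: 611 falls in 605–640. Column: 75.9% falls in ≤77%. Rate = 8.1%.

8.1%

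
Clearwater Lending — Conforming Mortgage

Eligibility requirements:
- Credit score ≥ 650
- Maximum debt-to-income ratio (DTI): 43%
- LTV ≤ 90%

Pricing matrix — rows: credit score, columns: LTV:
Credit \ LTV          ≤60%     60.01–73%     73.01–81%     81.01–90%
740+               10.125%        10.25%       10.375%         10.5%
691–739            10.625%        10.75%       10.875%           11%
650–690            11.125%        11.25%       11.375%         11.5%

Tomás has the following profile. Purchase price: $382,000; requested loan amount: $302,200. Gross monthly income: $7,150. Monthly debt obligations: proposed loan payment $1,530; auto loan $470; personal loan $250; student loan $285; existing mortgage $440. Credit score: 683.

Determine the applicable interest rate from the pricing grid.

Credit score 683 ≥ 650; Total monthly debts = (1,530 + 470 + 250 + 285 + 440) = 2,975. Debt-to-income = 2,975/7,150 = 41.6% — meets 43% limit
LTV: 302,200 ÷ 382,000 = 79.1%, within 90% cap
Row: 683 falls in 650–690. Column: 79.1% falls in 73.01–81%. Rate = 11.375%.

11.375%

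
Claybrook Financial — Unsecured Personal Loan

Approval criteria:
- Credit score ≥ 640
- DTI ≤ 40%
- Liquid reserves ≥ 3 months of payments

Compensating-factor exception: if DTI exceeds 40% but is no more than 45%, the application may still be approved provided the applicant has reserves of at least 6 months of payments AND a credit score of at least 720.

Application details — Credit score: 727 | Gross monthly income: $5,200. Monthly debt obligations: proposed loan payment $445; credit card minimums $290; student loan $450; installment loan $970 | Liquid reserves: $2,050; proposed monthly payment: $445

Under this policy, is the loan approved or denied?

Credit score 727 ≥ 640 (meets base)
Total debts = (445 + 290 + 450 + 970) = 2,155. DTI = 2,155/5,200 = 41.4% > 40% — standard DTI limit exceeded.
Liquid reserves cover 2,050/445 = 4.6 months — ≥ 3 required
41.4% falls in the override range (40%–45%), so the compensating-factor test applies.
Override check — reserves: 4.6 mo (short of 6); score: 727 (ok).
Compensating-factor requirement not fully met.

Denied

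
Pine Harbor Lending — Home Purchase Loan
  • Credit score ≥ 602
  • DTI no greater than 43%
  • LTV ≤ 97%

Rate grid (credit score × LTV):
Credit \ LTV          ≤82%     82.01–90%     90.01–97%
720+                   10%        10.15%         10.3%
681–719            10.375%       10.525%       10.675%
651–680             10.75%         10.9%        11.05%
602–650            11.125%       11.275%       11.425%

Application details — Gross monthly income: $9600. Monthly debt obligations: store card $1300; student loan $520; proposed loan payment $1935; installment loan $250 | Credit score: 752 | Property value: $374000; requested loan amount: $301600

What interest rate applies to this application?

10%

Credit score 752 ≥ 602; Total monthly debts = (1,300 + 520 + 1,935 + 250) = 4,005. DTI = 4,005/9,600 = 41.7% ≤ 43%
Loan-to-value = 301,600/374,000 = 80.6% — pass (97% max)
Score 752 is in the 720+ band; LTV 80.6% is in the ≤82% band → 10%.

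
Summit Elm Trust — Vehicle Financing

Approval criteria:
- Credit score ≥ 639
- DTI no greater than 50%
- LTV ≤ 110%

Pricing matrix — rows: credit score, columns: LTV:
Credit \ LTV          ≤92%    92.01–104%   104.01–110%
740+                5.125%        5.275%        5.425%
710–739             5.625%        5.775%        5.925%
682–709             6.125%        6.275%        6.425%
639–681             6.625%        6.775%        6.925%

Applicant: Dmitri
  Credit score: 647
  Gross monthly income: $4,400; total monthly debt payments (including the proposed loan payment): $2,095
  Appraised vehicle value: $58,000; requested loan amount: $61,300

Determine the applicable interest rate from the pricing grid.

Credit score 647 ≥ 639; Debt-to-income = 2,095/4,400 = 47.6% — meets 50% limit
LTV: 61,300 ÷ 58,000 = 105.7%, within 110% cap
Row: 647 falls in 639–681. Column: 105.7% falls in 104.01–110%. Rate = 6.925%.

6.925%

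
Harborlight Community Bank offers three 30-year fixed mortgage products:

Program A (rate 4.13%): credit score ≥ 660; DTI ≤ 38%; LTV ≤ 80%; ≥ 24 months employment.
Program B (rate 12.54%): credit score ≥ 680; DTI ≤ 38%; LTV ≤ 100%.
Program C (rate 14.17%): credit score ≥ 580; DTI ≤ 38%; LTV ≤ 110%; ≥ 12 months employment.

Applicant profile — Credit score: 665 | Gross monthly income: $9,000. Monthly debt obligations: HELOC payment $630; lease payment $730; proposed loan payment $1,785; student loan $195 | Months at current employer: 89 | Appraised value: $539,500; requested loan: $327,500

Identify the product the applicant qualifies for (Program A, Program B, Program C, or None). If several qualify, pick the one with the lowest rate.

Program A

Total debts = (630 + 730 + 1,785 + 195) = 3,340; DTI = 3,340/9,000 = 37.1%.
LTV = 327,500/539,500 = 60.7%.
Program A: score 665 ≥ 660; DTI 37.1% ≤ 38%; LTV 60.7% ≤ 80%; employment 89 ≥ 24 mo → qualifies.
Program B: score 665 < 680; DTI 37.1% ≤ 38%; LTV 60.7% ≤ 100% → does not qualify.
Program C: score 665 ≥ 580; DTI 37.1% ≤ 38%; LTV 60.7% ≤ 110%; employment 89 ≥ 12 mo → qualifies.
Qualifying: Program A, Program C. Lowest rate is 4.13% → Program A.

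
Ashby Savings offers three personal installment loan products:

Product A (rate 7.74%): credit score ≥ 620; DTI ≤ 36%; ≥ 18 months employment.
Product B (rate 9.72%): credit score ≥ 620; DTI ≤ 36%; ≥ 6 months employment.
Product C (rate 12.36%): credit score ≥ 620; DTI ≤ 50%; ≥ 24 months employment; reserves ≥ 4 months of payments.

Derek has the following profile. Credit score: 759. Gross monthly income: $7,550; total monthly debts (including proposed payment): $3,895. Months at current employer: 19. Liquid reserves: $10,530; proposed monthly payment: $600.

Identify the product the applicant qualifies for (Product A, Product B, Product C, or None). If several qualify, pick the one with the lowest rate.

None

DTI = 3,895/7,550 = 51.6%.
Reserves = 10,530/600 = 17.6 months.
Product A: score 759 ≥ 620; DTI 51.6% > 36%; employment 19 ≥ 18 mo → does not qualify.
Product B: score 759 ≥ 620; DTI 51.6% > 36%; employment 19 ≥ 6 mo → does not qualify.
Product C: score 759 ≥ 620; DTI 51.6% > 50%; employment 19 < 24 mo; reserves 17.6 ≥ 4 mo → does not qualify.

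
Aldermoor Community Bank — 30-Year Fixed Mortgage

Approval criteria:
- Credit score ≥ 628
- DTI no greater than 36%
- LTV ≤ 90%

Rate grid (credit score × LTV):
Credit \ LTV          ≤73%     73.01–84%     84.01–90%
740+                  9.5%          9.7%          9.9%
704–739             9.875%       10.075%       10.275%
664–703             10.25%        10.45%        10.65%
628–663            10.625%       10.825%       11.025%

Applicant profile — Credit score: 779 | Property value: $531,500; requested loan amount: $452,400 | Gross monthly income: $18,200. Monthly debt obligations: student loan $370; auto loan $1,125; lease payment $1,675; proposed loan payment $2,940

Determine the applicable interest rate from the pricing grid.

9.9%

Credit score 779 ≥ 628; Total monthly debts = (370 + 1,125 + 1,675 + 2,940) = 6,110. DTI: 6,110 ÷ 18,200 = 33.6%, within the 36% cap
Loan-to-value = 452,400/531,500 = 85.1% — pass (90% max)
Row: 779 falls in 740+. Column: 85.1% falls in 84.01–90%. Rate = 9.9%.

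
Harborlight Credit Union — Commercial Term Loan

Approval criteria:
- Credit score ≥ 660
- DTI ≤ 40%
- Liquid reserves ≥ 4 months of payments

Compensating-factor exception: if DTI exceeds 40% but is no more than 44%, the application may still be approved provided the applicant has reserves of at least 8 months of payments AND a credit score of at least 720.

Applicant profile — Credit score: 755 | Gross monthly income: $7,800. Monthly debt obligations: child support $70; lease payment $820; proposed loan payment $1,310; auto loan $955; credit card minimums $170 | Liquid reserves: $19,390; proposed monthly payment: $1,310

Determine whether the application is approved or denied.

Credit score 755 ≥ 660 (meets base)
Total debts = (70 + 820 + 1,310 + 955 + 170) = 3,325. DTI = 3,325/7,800 = 42.6% > 40% — standard DTI limit exceeded.
Reserves = 19,390/1,310 = 14.8 months ≥ 4
DTI 42.6% is within the 40%–44% exception band; checking compensating factors.
Override check — reserves: 14.8 mo (ok); score: 755 (ok).
Both compensating conditions met → exception applies.

Approved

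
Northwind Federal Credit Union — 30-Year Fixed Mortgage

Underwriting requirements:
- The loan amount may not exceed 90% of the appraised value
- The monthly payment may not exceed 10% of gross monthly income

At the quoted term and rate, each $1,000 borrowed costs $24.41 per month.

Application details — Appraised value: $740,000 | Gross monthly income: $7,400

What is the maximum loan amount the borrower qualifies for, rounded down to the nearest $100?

Payment cap: 10% × $7,400 = $740/month.
At $24.41 per $1,000, that supports 740/24.41 × 1,000 ≈ $30,315 → $30,300.
LTV cap: 90% × $740,000 = $666,000 → $666,000.
Binding constraint: payment-to-income.

$30,300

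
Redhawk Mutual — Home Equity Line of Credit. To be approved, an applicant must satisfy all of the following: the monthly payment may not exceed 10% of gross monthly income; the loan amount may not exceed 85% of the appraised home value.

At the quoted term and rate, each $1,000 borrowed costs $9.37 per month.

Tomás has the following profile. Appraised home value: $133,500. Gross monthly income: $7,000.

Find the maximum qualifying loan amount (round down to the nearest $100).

Payment cap: 10% × $7,000 = $700/month.
At $9.37 per $1,000, that supports 700/9.37 × 1,000 ≈ $74,706 → $74,700.
LTV cap: 85% × $133,500 = $113,475 → $113,400.
Binding constraint: payment-to-income.

$74,700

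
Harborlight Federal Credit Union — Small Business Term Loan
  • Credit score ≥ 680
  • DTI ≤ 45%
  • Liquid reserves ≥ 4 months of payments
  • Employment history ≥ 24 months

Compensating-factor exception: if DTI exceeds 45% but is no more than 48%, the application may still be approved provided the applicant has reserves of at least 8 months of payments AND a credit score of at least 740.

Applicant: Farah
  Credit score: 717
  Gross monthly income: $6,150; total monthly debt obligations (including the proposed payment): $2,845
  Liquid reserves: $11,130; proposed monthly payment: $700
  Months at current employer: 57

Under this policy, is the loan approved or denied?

Credit score 717 ≥ 680 (meets base)
DTI: 2,845 ÷ 6,150 = 46.3%, over the 45% base limit.
Liquid reserves cover 11,130/700 = 15.9 months — ≥ 4 required
Employment 57 ≥ 24 months
46.3% falls in the override range (45%–48%), so the compensating-factor test applies.
Reserves 15.9 ≥ 8 months; credit score 717 < 740.
Override conditions not both satisfied; exception does not apply.

Denied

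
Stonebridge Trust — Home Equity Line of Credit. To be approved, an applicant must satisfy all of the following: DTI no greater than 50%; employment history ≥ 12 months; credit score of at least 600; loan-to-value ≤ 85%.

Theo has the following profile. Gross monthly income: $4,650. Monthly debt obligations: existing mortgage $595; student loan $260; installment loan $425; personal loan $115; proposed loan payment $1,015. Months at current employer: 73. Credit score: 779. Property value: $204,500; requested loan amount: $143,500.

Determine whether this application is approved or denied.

Denied

Total monthly debts = (595 + 260 + 425 + 115 + 1,015) = 2,410. DTI: 2,410 ÷ 4,650 = 51.8%, exceeds the 50% cap
Employment 73 ≥ 12 months
Credit score 779 ≥ 600 (meets)
Loan-to-value = 143,500/204,500 = 70.2% — pass (85% max)
Fails on DTI.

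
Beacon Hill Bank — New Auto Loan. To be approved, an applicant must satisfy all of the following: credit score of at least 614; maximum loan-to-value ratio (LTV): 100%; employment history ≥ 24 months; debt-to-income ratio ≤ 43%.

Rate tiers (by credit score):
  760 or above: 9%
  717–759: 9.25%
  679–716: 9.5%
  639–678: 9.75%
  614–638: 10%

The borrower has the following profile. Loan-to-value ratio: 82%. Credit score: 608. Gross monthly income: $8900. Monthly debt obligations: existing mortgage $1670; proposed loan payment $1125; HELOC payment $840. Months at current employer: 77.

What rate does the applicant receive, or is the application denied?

Denied

Credit score 608 < 614 (below minimum)
Employment 77 ≥ 24 months
LTV 82% ≤ 100%
Total monthly debts = (1,670 + 1,125 + 840) = 3,635. DTI = 3,635/8,900 = 40.8% ≤ 43%
Not all requirements met → denied.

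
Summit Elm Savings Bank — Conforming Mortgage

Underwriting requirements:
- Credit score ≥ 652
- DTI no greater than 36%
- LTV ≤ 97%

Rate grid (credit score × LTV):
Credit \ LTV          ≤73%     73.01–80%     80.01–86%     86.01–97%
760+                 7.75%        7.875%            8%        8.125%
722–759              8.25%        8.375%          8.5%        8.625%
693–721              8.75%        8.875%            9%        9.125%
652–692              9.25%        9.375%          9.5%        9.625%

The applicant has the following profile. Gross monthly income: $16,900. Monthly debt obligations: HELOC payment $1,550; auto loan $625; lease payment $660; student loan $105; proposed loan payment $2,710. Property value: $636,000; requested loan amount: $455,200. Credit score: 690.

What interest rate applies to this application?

Credit score 690 ≥ 652; Total monthly debts = (1,550 + 625 + 660 + 105 + 2,710) = 5,650. DTI: 5,650 ÷ 16,900 = 33.4%, within the 36% cap
LTV = 455,200/636,000 = 71.6% ≤ 97%
Score 690 is in the 652–692 band; LTV 71.6% is in the ≤73% band → 9.25%.

9.25%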